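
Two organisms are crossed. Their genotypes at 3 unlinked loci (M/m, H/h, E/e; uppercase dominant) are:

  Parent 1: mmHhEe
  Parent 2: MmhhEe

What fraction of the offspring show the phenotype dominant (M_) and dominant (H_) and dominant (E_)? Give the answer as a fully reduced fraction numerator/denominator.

mmHhEe gametes: mHE×2, mHe×2, mhE×2, mhe×2
MmhhEe gametes: MhE×2, Mhe×2, mhE×2, mhe×2
mmHhEe×MmhhEe grid (8·8=64): MmHhEE=4 MmHhEe=8 MmHhee=4 MmhhEE=4 MmhhEe=8 Mmhhee=4 mmHhEE=4 mmHhEe=8 mmHhee=4 mmhhEE=4 mmhhEe=8 mmhhee=4
M_ H_ E_ hits 12/64; gcd=4; 12÷4/64÷4 = 3/16

P(M_ H_ E_) = 3/16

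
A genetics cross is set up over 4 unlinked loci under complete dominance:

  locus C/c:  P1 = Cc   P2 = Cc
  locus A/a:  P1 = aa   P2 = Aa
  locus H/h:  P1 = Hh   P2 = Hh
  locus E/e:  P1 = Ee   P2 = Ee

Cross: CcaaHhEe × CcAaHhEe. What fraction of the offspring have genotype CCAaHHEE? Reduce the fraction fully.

P(CCAaHHEE) = 1/128

CcaaHhEe gametes: CaHE×2, CaHe×2, CahE×2, Cahe×2, caHE×2, caHe×2, cahE×2, cahe×2
CcAaHhEe gametes: CAHE×1, CAHe×1, CAhE×1, CAhe×1, CaHE×1, CaHe×1, CahE×1, Cahe×1, cAHE×1, cAHe×1, cAhE×1, cAhe×1, caHE×1, caHe×1, cahE×1, cahe×1
CcaaHhEe×CcAaHhEe grid (16·16=256): CCAaHHEE=2 CCAaHHEe=4 CCAaHHee=2 CCAaHhEE=4 CCAaHhEe=8 CCAaHhee=4 CCAahhEE=2 CCAahhEe=4 CCAahhee=2 CCaaHHEE=2 CCaaHHEe=4 CCaaHHee=2 CCaaHhEE=4 CCaaHhEe=8 CCaaHhee=4 CCaahhEE=2 CCaahhEe=4 CCaahhee=2 CcAaHHEE=4 CcAaHHEe=8 CcAaHHee=4 CcAaHhEE=8 CcAaHhEe=16 CcAaHhee=8 CcAahhEE=4 CcAahhEe=8 CcAahhee=4 CcaaHHEE=4 CcaaHHEe=8 CcaaHHee=4 CcaaHhEE=8 CcaaHhEe=16 CcaaHhee=8 CcaahhEE=4 CcaahhEe=8 Ccaahhee=4 ccAaHHEE=2 ccAaHHEe=4 ccAaHHee=2 ccAaHhEE=4 ccAaHhEe=8 ccAaHhee=4 ccAahhEE=2 ccAahhEe=4 ccAahhee=2 ccaaHHEE=2 ccaaHHEe=4 ccaaHHee=2 ccaaHhEE=4 ccaaHhEe=8 ccaaHhee=4 ccaahhEE=2 ccaahhEe=4 ccaahhee=2
CCAaHHEE hits 2/256; gcd=2; 2÷2/256÷2 = 1/128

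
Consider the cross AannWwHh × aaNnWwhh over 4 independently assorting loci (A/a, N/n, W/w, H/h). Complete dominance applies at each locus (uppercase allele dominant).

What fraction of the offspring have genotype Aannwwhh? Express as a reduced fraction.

AannWwHh gametes: AnWH×2, AnWh×2, AnwH×2, Anwh×2, anWH×2, anWh×2, anwH×2, anwh×2
aaNnWwhh gametes: aNWh×4, aNwh×4, anWh×4, anwh×4
AannWwHh×aaNnWwhh grid (16·16=256): AaNnWWHh=8 AaNnWWhh=8 AaNnWwHh=16 AaNnWwhh=16 AaNnwwHh=8 AaNnwwhh=8 AannWWHh=8 AannWWhh=8 AannWwHh=16 AannWwhh=16 AannwwHh=8 Aannwwhh=8 aaNnWWHh=8 aaNnWWhh=8 aaNnWwHh=16 aaNnWwhh=16 aaNnwwHh=8 aaNnwwhh=8 aannWWHh=8 aannWWhh=8 aannWwHh=16 aannWwhh=16 aannwwHh=8 aannwwhh=8
Aannwwhh hits 8/256; gcd=8; 8÷8/256÷8 = 1/32

P(Aannwwhh) = 1/32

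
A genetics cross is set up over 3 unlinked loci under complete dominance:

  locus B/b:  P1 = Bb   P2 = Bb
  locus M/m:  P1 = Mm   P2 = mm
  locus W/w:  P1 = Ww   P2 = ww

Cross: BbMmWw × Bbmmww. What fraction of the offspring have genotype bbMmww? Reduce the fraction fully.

BbMmWw gametes: BMW×1, BMw×1, BmW×1, Bmw×1, bMW×1, bMw×1, bmW×1, bmw×1
Bbmmww gametes: Bmw×4, bmw×4
BbMmWw×Bbmmww grid (8·8=64): BBMmWw=4 BBMmww=4 BBmmWw=4 BBmmww=4 BbMmWw=8 BbMmww=8 BbmmWw=8 Bbmmww=8 bbMmWw=4 bbMmww=4 bbmmWw=4 bbmmww=4
bbMmww hits 4/64; gcd=4; 4÷4/64÷4 = 1/16

P(bbMmww) = 1/16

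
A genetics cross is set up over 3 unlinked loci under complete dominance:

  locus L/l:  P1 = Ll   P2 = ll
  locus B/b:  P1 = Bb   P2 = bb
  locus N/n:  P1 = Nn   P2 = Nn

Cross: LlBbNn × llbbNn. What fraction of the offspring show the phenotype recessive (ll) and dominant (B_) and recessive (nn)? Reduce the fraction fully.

LlBbNn gametes: LBN×1, LBn×1, LbN×1, Lbn×1, lBN×1, lBn×1, lbN×1, lbn×1
llbbNn gametes: lbN×4, lbn×4
LlBbNn×llbbNn grid (8·8=64): LlBbNN=4 LlBbNn=8 LlBbnn=4 LlbbNN=4 LlbbNn=8 Llbbnn=4 llBbNN=4 llBbNn=8 llBbnn=4 llbbNN=4 llbbNn=8 llbbnn=4
ll B_ nn hits 4/64; gcd=4; 4÷4/64÷4 = 1/16

P(ll B_ nn) = 1/16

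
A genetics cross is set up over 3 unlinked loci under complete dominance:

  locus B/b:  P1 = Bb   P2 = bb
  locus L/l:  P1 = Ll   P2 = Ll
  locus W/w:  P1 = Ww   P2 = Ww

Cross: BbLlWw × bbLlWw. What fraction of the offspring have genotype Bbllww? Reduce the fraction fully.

BbLlWw gametes: BLW×1, BLw×1, BlW×1, Blw×1, bLW×1, bLw×1, blW×1, blw×1
bbLlWw gametes: bLW×2, bLw×2, blW×2, blw×2
BbLlWw×bbLlWw grid (8·8=64): BbLLWW=2 BbLLWw=4 BbLLww=2 BbLlWW=4 BbLlWw=8 BbLlww=4 BbllWW=2 BbllWw=4 Bbllww=2 bbLLWW=2 bbLLWw=4 bbLLww=2 bbLlWW=4 bbLlWw=8 bbLlww=4 bbllWW=2 bbllWw=4 bbllww=2
Bbllww hits 2/64; gcd=2; 2÷2/64÷2 = 1/32

P(Bbllww) = 1/32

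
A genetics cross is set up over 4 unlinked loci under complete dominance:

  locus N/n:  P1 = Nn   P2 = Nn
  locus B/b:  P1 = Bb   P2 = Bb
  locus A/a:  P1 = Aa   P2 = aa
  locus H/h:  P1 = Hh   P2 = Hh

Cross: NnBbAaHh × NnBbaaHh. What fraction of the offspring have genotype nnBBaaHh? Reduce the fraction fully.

P(nnBBaaHh) = 1/64

NnBbAaHh gametes: NBAH×1, NBAh×1, NBaH×1, NBah×1, NbAH×1, NbAh×1, NbaH×1, Nbah×1, nBAH×1, nBAh×1, nBaH×1, nBah×1, nbAH×1, nbAh×1, nbaH×1, nbah×1
NnBbaaHh gametes: NBaH×2, NBah×2, NbaH×2, Nbah×2, nBaH×2, nBah×2, nbaH×2, nbah×2
NnBbAaHh×NnBbaaHh grid (16·16=256): NNBBAaHH=2 NNBBAaHh=4 NNBBAahh=2 NNBBaaHH=2 NNBBaaHh=4 NNBBaahh=2 NNBbAaHH=4 NNBbAaHh=8 NNBbAahh=4 NNBbaaHH=4 NNBbaaHh=8 NNBbaahh=4 NNbbAaHH=2 NNbbAaHh=4 NNbbAahh=2 NNbbaaHH=2 NNbbaaHh=4 NNbbaahh=2 NnBBAaHH=4 NnBBAaHh=8 NnBBAahh=4 NnBBaaHH=4 NnBBaaHh=8 NnBBaahh=4 NnBbAaHH=8 NnBbAaHh=16 NnBbAahh=8 NnBbaaHH=8 NnBbaaHh=16 NnBbaahh=8 NnbbAaHH=4 NnbbAaHh=8 NnbbAahh=4 NnbbaaHH=4 NnbbaaHh=8 Nnbbaahh=4 nnBBAaHH=2 nnBBAaHh=4 nnBBAahh=2 nnBBaaHH=2 nnBBaaHh=4 nnBBaahh=2 nnBbAaHH=4 nnBbAaHh=8 nnBbAahh=4 nnBbaaHH=4 nnBbaaHh=8 nnBbaahh=4 nnbbAaHH=2 nnbbAaHh=4 nnbbAahh=2 nnbbaaHH=2 nnbbaaHh=4 nnbbaahh=2
nnBBaaHh hits 4/256; gcd=4; 4÷4/256÷4 = 1/64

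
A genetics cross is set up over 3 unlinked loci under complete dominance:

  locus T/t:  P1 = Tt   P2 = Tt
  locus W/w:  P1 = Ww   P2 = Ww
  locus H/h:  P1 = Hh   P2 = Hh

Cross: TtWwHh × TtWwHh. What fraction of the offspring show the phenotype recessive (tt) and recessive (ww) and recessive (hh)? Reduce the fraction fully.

P(tt ww hh) = 1/64

TtWwHh gametes: TWH×1, TWh×1, TwH×1, Twh×1, tWH×1, tWh×1, twH×1, twh×1
TtWwHh gametes: TWH×1, TWh×1, TwH×1, Twh×1, tWH×1, tWh×1, twH×1, twh×1
TtWwHh×TtWwHh grid (8·8=64): TTWWHH=1 TTWWHh=2 TTWWhh=1 TTWwHH=2 TTWwHh=4 TTWwhh=2 TTwwHH=1 TTwwHh=2 TTwwhh=1 TtWWHH=2 TtWWHh=4 TtWWhh=2 TtWwHH=4 TtWwHh=8 TtWwhh=4 TtwwHH=2 TtwwHh=4 Ttwwhh=2 ttWWHH=1 ttWWHh=2 ttWWhh=1 ttWwHH=2 ttWwHh=4 ttWwhh=2 ttwwHH=1 ttwwHh=2 ttwwhh=1
tt ww hh hits 1/64; gcd=1; 1÷1/64÷1 = 1/64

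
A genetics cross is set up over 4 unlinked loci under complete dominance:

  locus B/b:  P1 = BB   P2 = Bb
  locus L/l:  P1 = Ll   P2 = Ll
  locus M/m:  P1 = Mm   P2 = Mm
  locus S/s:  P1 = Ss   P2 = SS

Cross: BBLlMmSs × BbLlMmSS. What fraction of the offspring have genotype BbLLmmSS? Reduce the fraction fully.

P(BbLLmmSS) = 1/64

BBLlMmSs gametes: BLMS×2, BLMs×2, BLmS×2, BLms×2, BlMS×2, BlMs×2, BlmS×2, Blms×2
BbLlMmSS gametes: BLMS×2, BLmS×2, BlMS×2, BlmS×2, bLMS×2, bLmS×2, blMS×2, blmS×2
BBLlMmSs×BbLlMmSS grid (16·16=256): BBLLMMSS=4 BBLLMMSs=4 BBLLMmSS=8 BBLLMmSs=8 BBLLmmSS=4 BBLLmmSs=4 BBLlMMSS=8 BBLlMMSs=8 BBLlMmSS=16 BBLlMmSs=16 BBLlmmSS=8 BBLlmmSs=8 BBllMMSS=4 BBllMMSs=4 BBllMmSS=8 BBllMmSs=8 BBllmmSS=4 BBllmmSs=4 BbLLMMSS=4 BbLLMMSs=4 BbLLMmSS=8 BbLLMmSs=8 BbLLmmSS=4 BbLLmmSs=4 BbLlMMSS=8 BbLlMMSs=8 BbLlMmSS=16 BbLlMmSs=16 BbLlmmSS=8 BbLlmmSs=8 BbllMMSS=4 BbllMMSs=4 BbllMmSS=8 BbllMmSs=8 BbllmmSS=4 BbllmmSs=4
BbLLmmSS hits 4/256; gcd=4; 4÷4/256÷4 = 1/64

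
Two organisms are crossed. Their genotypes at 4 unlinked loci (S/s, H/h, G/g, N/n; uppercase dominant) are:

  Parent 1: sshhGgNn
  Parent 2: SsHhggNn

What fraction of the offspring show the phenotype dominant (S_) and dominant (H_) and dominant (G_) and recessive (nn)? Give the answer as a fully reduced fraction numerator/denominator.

P(S_ H_ G_ nn) = 1/32

sshhGgNn gametes: shGN×4, shGn×4, shgN×4, shgn×4
SsHhggNn gametes: SHgN×2, SHgn×2, ShgN×2, Shgn×2, sHgN×2, sHgn×2, shgN×2, shgn×2
sshhGgNn×SsHhggNn grid (16·16=256): SsHhGgNN=8 SsHhGgNn=16 SsHhGgnn=8 SsHhggNN=8 SsHhggNn=16 SsHhggnn=8 SshhGgNN=8 SshhGgNn=16 SshhGgnn=8 SshhggNN=8 SshhggNn=16 Sshhggnn=8 ssHhGgNN=8 ssHhGgNn=16 ssHhGgnn=8 ssHhggNN=8 ssHhggNn=16 ssHhggnn=8 sshhGgNN=8 sshhGgNn=16 sshhGgnn=8 sshhggNN=8 sshhggNn=16 sshhggnn=8
S_ H_ G_ nn hits 8/256; gcd=8; 8÷8/256÷8 = 1/32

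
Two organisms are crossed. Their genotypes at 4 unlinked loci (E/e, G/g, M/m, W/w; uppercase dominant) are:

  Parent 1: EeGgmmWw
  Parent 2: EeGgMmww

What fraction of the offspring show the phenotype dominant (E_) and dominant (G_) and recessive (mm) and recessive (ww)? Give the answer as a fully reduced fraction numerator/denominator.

EeGgmmWw gametes: EGmW×2, EGmw×2, EgmW×2, Egmw×2, eGmW×2, eGmw×2, egmW×2, egmw×2
EeGgMmww gametes: EGMw×2, EGmw×2, EgMw×2, Egmw×2, eGMw×2, eGmw×2, egMw×2, egmw×2
EeGgmmWw×EeGgMmww grid (16·16=256): EEGGMmWw=4 EEGGMmww=4 EEGGmmWw=4 EEGGmmww=4 EEGgMmWw=8 EEGgMmww=8 EEGgmmWw=8 EEGgmmww=8 EEggMmWw=4 EEggMmww=4 EEggmmWw=4 EEggmmww=4 EeGGMmWw=8 EeGGMmww=8 EeGGmmWw=8 EeGGmmww=8 EeGgMmWw=16 EeGgMmww=16 EeGgmmWw=16 EeGgmmww=16 EeggMmWw=8 EeggMmww=8 EeggmmWw=8 Eeggmmww=8 eeGGMmWw=4 eeGGMmww=4 eeGGmmWw=4 eeGGmmww=4 eeGgMmWw=8 eeGgMmww=8 eeGgmmWw=8 eeGgmmww=8 eeggMmWw=4 eeggMmww=4 eeggmmWw=4 eeggmmww=4
E_ G_ mm ww hits 36/256; gcd=4; 36÷4/256÷4 = 9/64

P(E_ G_ mm ww) = 9/64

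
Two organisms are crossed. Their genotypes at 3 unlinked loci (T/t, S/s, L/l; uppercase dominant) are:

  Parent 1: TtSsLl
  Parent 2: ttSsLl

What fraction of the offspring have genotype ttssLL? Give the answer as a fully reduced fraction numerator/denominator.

P(ttssLL) = 1/32

TtSsLl gametes: TSL×1, TSl×1, TsL×1, Tsl×1, tSL×1, tSl×1, tsL×1, tsl×1
ttSsLl gametes: tSL×2, tSl×2, tsL×2, tsl×2
TtSsLl×ttSsLl grid (8·8=64): TtSSLL=2 TtSSLl=4 TtSSll=2 TtSsLL=4 TtSsLl=8 TtSsll=4 TtssLL=2 TtssLl=4 Ttssll=2 ttSSLL=2 ttSSLl=4 ttSSll=2 ttSsLL=4 ttSsLl=8 ttSsll=4 ttssLL=2 ttssLl=4 ttssll=2
ttssLL hits 2/64; gcd=2; 2÷2/64÷2 = 1/32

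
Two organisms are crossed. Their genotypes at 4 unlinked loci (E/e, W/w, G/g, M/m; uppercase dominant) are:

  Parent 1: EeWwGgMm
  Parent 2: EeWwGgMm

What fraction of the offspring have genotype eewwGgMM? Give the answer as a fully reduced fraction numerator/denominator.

EeWwGgMm gametes: EWGM×1, EWGm×1, EWgM×1, EWgm×1, EwGM×1, EwGm×1, EwgM×1, Ewgm×1, eWGM×1, eWGm×1, eWgM×1, eWgm×1, ewGM×1, ewGm×1, ewgM×1, ewgm×1
EeWwGgMm gametes: EWGM×1, EWGm×1, EWgM×1, EWgm×1, EwGM×1, EwGm×1, EwgM×1, Ewgm×1, eWGM×1, eWGm×1, eWgM×1, eWgm×1, ewGM×1, ewGm×1, ewgM×1, ewgm×1
EeWwGgMm×EeWwGgMm grid (16·16=256): EEWWGGMM=1 EEWWGGMm=2 EEWWGGmm=1 EEWWGgMM=2 EEWWGgMm=4 EEWWGgmm=2 EEWWggMM=1 EEWWggMm=2 EEWWggmm=1 EEWwGGMM=2 EEWwGGMm=4 EEWwGGmm=2 EEWwGgMM=4 EEWwGgMm=8 EEWwGgmm=4 EEWwggMM=2 EEWwggMm=4 EEWwggmm=2 EEwwGGMM=1 EEwwGGMm=2 EEwwGGmm=1 EEwwGgMM=2 EEwwGgMm=4 EEwwGgmm=2 EEwwggMM=1 EEwwggMm=2 EEwwggmm=1 EeWWGGMM=2 EeWWGGMm=4 EeWWGGmm=2 EeWWGgMM=4 EeWWGgMm=8 EeWWGgmm=4 EeWWggMM=2 EeWWggMm=4 EeWWggmm=2 EeWwGGMM=4 EeWwGGMm=8 EeWwGGmm=4 EeWwGgMM=8 EeWwGgMm=16 EeWwGgmm=8 EeWwggMM=4 EeWwggMm=8 EeWwggmm=4 EewwGGMM=2 EewwGGMm=4 EewwGGmm=2 EewwGgMM=4 EewwGgMm=8 EewwGgmm=4 EewwggMM=2 EewwggMm=4 Eewwggmm=2 eeWWGGMM=1 eeWWGGMm=2 eeWWGGmm=1 eeWWGgMM=2 eeWWGgMm=4 eeWWGgmm=2 eeWWggMM=1 eeWWggMm=2 eeWWggmm=1 eeWwGGMM=2 eeWwGGMm=4 eeWwGGmm=2 eeWwGgMM=4 eeWwGgMm=8 eeWwGgmm=4 eeWwggMM=2 eeWwggMm=4 eeWwggmm=2 eewwGGMM=1 eewwGGMm=2 eewwGGmm=1 eewwGgMM=2 eewwGgMm=4 eewwGgmm=2 eewwggMM=1 eewwggMm=2 eewwggmm=1
eewwGgMM hits 2/256; gcd=2; 2÷2/256÷2 = 1/128

P(eewwGgMM) = 1/128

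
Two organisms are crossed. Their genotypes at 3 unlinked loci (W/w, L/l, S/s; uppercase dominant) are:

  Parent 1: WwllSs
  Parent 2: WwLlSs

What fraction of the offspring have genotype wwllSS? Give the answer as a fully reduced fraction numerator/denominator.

P(wwllSS) = 1/32

WwllSs gametes: WlS×2, Wls×2, wlS×2, wls×2
WwLlSs gametes: WLS×1, WLs×1, WlS×1, Wls×1, wLS×1, wLs×1, wlS×1, wls×1
WwllSs×WwLlSs grid (8·8=64): WWLlSS=2 WWLlSs=4 WWLlss=2 WWllSS=2 WWllSs=4 WWllss=2 WwLlSS=4 WwLlSs=8 WwLlss=4 WwllSS=4 WwllSs=8 Wwllss=4 wwLlSS=2 wwLlSs=4 wwLlss=2 wwllSS=2 wwllSs=4 wwllss=2
wwllSS hits 2/64; gcd=2; 2÷2/64÷2 = 1/32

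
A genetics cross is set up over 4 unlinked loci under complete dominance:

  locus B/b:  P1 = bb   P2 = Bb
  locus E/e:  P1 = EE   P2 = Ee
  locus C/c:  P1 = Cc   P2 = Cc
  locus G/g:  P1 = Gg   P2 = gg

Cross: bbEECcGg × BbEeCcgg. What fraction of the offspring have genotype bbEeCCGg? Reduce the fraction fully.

bbEECcGg gametes: bECG×4, bECg×4, bEcG×4, bEcg×4
BbEeCcgg gametes: BECg×2, BEcg×2, BeCg×2, Becg×2, bECg×2, bEcg×2, beCg×2, becg×2
bbEECcGg×BbEeCcgg grid (16·16=256): BbEECCGg=8 BbEECCgg=8 BbEECcGg=16 BbEECcgg=16 BbEEccGg=8 BbEEccgg=8 BbEeCCGg=8 BbEeCCgg=8 BbEeCcGg=16 BbEeCcgg=16 BbEeccGg=8 BbEeccgg=8 bbEECCGg=8 bbEECCgg=8 bbEECcGg=16 bbEECcgg=16 bbEEccGg=8 bbEEccgg=8 bbEeCCGg=8 bbEeCCgg=8 bbEeCcGg=16 bbEeCcgg=16 bbEeccGg=8 bbEeccgg=8
bbEeCCGg hits 8/256; gcd=8; 8÷8/256÷8 = 1/32

P(bbEeCCGg) = 1/32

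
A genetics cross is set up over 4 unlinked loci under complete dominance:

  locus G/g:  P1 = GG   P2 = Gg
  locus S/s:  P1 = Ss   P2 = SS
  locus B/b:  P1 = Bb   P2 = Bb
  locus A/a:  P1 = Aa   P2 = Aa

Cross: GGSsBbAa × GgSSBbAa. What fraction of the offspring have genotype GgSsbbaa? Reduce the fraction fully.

GGSsBbAa gametes: GSBA×2, GSBa×2, GSbA×2, GSba×2, GsBA×2, GsBa×2, GsbA×2, Gsba×2
GgSSBbAa gametes: GSBA×2, GSBa×2, GSbA×2, GSba×2, gSBA×2, gSBa×2, gSbA×2, gSba×2
GGSsBbAa×GgSSBbAa grid (16·16=256): GGSSBBAA=4 GGSSBBAa=8 GGSSBBaa=4 GGSSBbAA=8 GGSSBbAa=16 GGSSBbaa=8 GGSSbbAA=4 GGSSbbAa=8 GGSSbbaa=4 GGSsBBAA=4 GGSsBBAa=8 GGSsBBaa=4 GGSsBbAA=8 GGSsBbAa=16 GGSsBbaa=8 GGSsbbAA=4 GGSsbbAa=8 GGSsbbaa=4 GgSSBBAA=4 GgSSBBAa=8 GgSSBBaa=4 GgSSBbAA=8 GgSSBbAa=16 GgSSBbaa=8 GgSSbbAA=4 GgSSbbAa=8 GgSSbbaa=4 GgSsBBAA=4 GgSsBBAa=8 GgSsBBaa=4 GgSsBbAA=8 GgSsBbAa=16 GgSsBbaa=8 GgSsbbAA=4 GgSsbbAa=8 GgSsbbaa=4
GgSsbbaa hits 4/256; gcd=4; 4÷4/256÷4 = 1/64

P(GgSsbbaa) = 1/64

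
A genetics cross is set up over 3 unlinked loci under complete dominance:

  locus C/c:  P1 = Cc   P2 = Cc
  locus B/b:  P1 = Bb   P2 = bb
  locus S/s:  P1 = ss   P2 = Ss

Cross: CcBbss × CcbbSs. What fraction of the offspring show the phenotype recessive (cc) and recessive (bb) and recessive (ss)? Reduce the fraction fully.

P(cc bb ss) = 1/16

CcBbss gametes: CBs×2, Cbs×2, cBs×2, cbs×2
CcbbSs gametes: CbS×2, Cbs×2, cbS×2, cbs×2
CcBbss×CcbbSs grid (8·8=64): CCBbSs=4 CCBbss=4 CCbbSs=4 CCbbss=4 CcBbSs=8 CcBbss=8 CcbbSs=8 Ccbbss=8 ccBbSs=4 ccBbss=4 ccbbSs=4 ccbbss=4
cc bb ss hits 4/64; gcd=4; 4÷4/64÷4 = 1/16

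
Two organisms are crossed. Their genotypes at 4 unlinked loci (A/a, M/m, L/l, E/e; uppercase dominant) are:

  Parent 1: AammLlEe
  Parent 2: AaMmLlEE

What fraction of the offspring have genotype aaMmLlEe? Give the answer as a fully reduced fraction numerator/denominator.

AammLlEe gametes: AmLE×2, AmLe×2, AmlE×2, Amle×2, amLE×2, amLe×2, amlE×2, amle×2
AaMmLlEE gametes: AMLE×2, AMlE×2, AmLE×2, AmlE×2, aMLE×2, aMlE×2, amLE×2, amlE×2
AammLlEe×AaMmLlEE grid (16·16=256): AAMmLLEE=4 AAMmLLEe=4 AAMmLlEE=8 AAMmLlEe=8 AAMmllEE=4 AAMmllEe=4 AAmmLLEE=4 AAmmLLEe=4 AAmmLlEE=8 AAmmLlEe=8 AAmmllEE=4 AAmmllEe=4 AaMmLLEE=8 AaMmLLEe=8 AaMmLlEE=16 AaMmLlEe=16 AaMmllEE=8 AaMmllEe=8 AammLLEE=8 AammLLEe=8 AammLlEE=16 AammLlEe=16 AammllEE=8 AammllEe=8 aaMmLLEE=4 aaMmLLEe=4 aaMmLlEE=8 aaMmLlEe=8 aaMmllEE=4 aaMmllEe=4 aammLLEE=4 aammLLEe=4 aammLlEE=8 aammLlEe=8 aammllEE=4 aammllEe=4
aaMmLlEe hits 8/256; gcd=8; 8÷8/256÷8 = 1/32

P(aaMmLlEe) = 1/32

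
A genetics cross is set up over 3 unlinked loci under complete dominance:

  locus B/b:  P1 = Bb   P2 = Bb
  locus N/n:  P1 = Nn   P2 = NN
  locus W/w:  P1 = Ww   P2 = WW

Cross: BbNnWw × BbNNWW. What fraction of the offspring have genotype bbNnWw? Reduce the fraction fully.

P(bbNnWw) = 1/16

BbNnWw gametes: BNW×1, BNw×1, BnW×1, Bnw×1, bNW×1, bNw×1, bnW×1, bnw×1
BbNNWW gametes: BNW×4, bNW×4
BbNnWw×BbNNWW grid (8·8=64): BBNNWW=4 BBNNWw=4 BBNnWW=4 BBNnWw=4 BbNNWW=8 BbNNWw=8 BbNnWW=8 BbNnWw=8 bbNNWW=4 bbNNWw=4 bbNnWW=4 bbNnWw=4
bbNnWw hits 4/64; gcd=4; 4÷4/64÷4 = 1/16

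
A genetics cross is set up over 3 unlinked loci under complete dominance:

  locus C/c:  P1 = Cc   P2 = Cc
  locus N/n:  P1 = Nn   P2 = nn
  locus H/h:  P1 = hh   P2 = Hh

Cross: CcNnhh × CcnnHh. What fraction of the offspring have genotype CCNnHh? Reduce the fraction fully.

CcNnhh gametes: CNh×2, Cnh×2, cNh×2, cnh×2
CcnnHh gametes: CnH×2, Cnh×2, cnH×2, cnh×2
CcNnhh×CcnnHh grid (8·8=64): CCNnHh=4 CCNnhh=4 CCnnHh=4 CCnnhh=4 CcNnHh=8 CcNnhh=8 CcnnHh=8 Ccnnhh=8 ccNnHh=4 ccNnhh=4 ccnnHh=4 ccnnhh=4
CCNnHh hits 4/64; gcd=4; 4÷4/64÷4 = 1/16

P(CCNnHh) = 1/16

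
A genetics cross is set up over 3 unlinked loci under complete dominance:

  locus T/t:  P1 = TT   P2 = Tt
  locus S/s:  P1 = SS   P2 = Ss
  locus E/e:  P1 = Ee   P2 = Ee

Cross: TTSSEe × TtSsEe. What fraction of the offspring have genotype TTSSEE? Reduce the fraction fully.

TTSSEe gametes: TSE×4, TSe×4
TtSsEe gametes: TSE×1, TSe×1, TsE×1, Tse×1, tSE×1, tSe×1, tsE×1, tse×1
TTSSEe×TtSsEe grid (8·8=64): TTSSEE=4 TTSSEe=8 TTSSee=4 TTSsEE=4 TTSsEe=8 TTSsee=4 TtSSEE=4 TtSSEe=8 TtSSee=4 TtSsEE=4 TtSsEe=8 TtSsee=4
TTSSEE hits 4/64; gcd=4; 4÷4/64÷4 = 1/16

P(TTSSEE) = 1/16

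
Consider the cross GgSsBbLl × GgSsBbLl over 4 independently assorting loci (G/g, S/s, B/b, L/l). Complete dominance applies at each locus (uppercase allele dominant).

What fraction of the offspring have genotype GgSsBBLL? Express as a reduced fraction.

GgSsBbLl gametes: GSBL×1, GSBl×1, GSbL×1, GSbl×1, GsBL×1, GsBl×1, GsbL×1, Gsbl×1, gSBL×1, gSBl×1, gSbL×1, gSbl×1, gsBL×1, gsBl×1, gsbL×1, gsbl×1
GgSsBbLl gametes: GSBL×1, GSBl×1, GSbL×1, GSbl×1, GsBL×1, GsBl×1, GsbL×1, Gsbl×1, gSBL×1, gSBl×1, gSbL×1, gSbl×1, gsBL×1, gsBl×1, gsbL×1, gsbl×1
GgSsBbLl×GgSsBbLl grid (16·16=256): GGSSBBLL=1 GGSSBBLl=2 GGSSBBll=1 GGSSBbLL=2 GGSSBbLl=4 GGSSBbll=2 GGSSbbLL=1 GGSSbbLl=2 GGSSbbll=1 GGSsBBLL=2 GGSsBBLl=4 GGSsBBll=2 GGSsBbLL=4 GGSsBbLl=8 GGSsBbll=4 GGSsbbLL=2 GGSsbbLl=4 GGSsbbll=2 GGssBBLL=1 GGssBBLl=2 GGssBBll=1 GGssBbLL=2 GGssBbLl=4 GGssBbll=2 GGssbbLL=1 GGssbbLl=2 GGssbbll=1 GgSSBBLL=2 GgSSBBLl=4 GgSSBBll=2 GgSSBbLL=4 GgSSBbLl=8 GgSSBbll=4 GgSSbbLL=2 GgSSbbLl=4 GgSSbbll=2 GgSsBBLL=4 GgSsBBLl=8 GgSsBBll=4 GgSsBbLL=8 GgSsBbLl=16 GgSsBbll=8 GgSsbbLL=4 GgSsbbLl=8 GgSsbbll=4 GgssBBLL=2 GgssBBLl=4 GgssBBll=2 GgssBbLL=4 GgssBbLl=8 GgssBbll=4 GgssbbLL=2 GgssbbLl=4 Ggssbbll=2 ggSSBBLL=1 ggSSBBLl=2 ggSSBBll=1 ggSSBbLL=2 ggSSBbLl=4 ggSSBbll=2 ggSSbbLL=1 ggSSbbLl=2 ggSSbbll=1 ggSsBBLL=2 ggSsBBLl=4 ggSsBBll=2 ggSsBbLL=4 ggSsBbLl=8 ggSsBbll=4 ggSsbbLL=2 ggSsbbLl=4 ggSsbbll=2 ggssBBLL=1 ggssBBLl=2 ggssBBll=1 ggssBbLL=2 ggssBbLl=4 ggssBbll=2 ggssbbLL=1 ggssbbLl=2 ggssbbll=1
GgSsBBLL hits 4/256; gcd=4; 4÷4/256÷4 = 1/64

P(GgSsBBLL) = 1/64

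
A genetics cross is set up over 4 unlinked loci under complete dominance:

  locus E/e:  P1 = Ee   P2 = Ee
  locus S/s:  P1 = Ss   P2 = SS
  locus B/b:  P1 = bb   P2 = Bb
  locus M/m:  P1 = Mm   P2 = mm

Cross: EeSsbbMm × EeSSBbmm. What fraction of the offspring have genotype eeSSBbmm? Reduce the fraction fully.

P(eeSSBbmm) = 1/32

EeSsbbMm gametes: ESbM×2, ESbm×2, EsbM×2, Esbm×2, eSbM×2, eSbm×2, esbM×2, esbm×2
EeSSBbmm gametes: ESBm×4, ESbm×4, eSBm×4, eSbm×4
EeSsbbMm×EeSSBbmm grid (16·16=256): EESSBbMm=8 EESSBbmm=8 EESSbbMm=8 EESSbbmm=8 EESsBbMm=8 EESsBbmm=8 EESsbbMm=8 EESsbbmm=8 EeSSBbMm=16 EeSSBbmm=16 EeSSbbMm=16 EeSSbbmm=16 EeSsBbMm=16 EeSsBbmm=16 EeSsbbMm=16 EeSsbbmm=16 eeSSBbMm=8 eeSSBbmm=8 eeSSbbMm=8 eeSSbbmm=8 eeSsBbMm=8 eeSsBbmm=8 eeSsbbMm=8 eeSsbbmm=8
eeSSBbmm hits 8/256; gcd=8; 8÷8/256÷8 = 1/32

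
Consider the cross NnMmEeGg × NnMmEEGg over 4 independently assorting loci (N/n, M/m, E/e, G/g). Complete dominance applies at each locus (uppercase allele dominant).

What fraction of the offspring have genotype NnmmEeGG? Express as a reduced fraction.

P(NnmmEeGG) = 1/64

NnMmEeGg gametes: NMEG×1, NMEg×1, NMeG×1, NMeg×1, NmEG×1, NmEg×1, NmeG×1, Nmeg×1, nMEG×1, nMEg×1, nMeG×1, nMeg×1, nmEG×1, nmEg×1, nmeG×1, nmeg×1
NnMmEEGg gametes: NMEG×2, NMEg×2, NmEG×2, NmEg×2, nMEG×2, nMEg×2, nmEG×2, nmEg×2
NnMmEeGg×NnMmEEGg grid (16·16=256): NNMMEEGG=2 NNMMEEGg=4 NNMMEEgg=2 NNMMEeGG=2 NNMMEeGg=4 NNMMEegg=2 NNMmEEGG=4 NNMmEEGg=8 NNMmEEgg=4 NNMmEeGG=4 NNMmEeGg=8 NNMmEegg=4 NNmmEEGG=2 NNmmEEGg=4 NNmmEEgg=2 NNmmEeGG=2 NNmmEeGg=4 NNmmEegg=2 NnMMEEGG=4 NnMMEEGg=8 NnMMEEgg=4 NnMMEeGG=4 NnMMEeGg=8 NnMMEegg=4 NnMmEEGG=8 NnMmEEGg=16 NnMmEEgg=8 NnMmEeGG=8 NnMmEeGg=16 NnMmEegg=8 NnmmEEGG=4 NnmmEEGg=8 NnmmEEgg=4 NnmmEeGG=4 NnmmEeGg=8 NnmmEegg=4 nnMMEEGG=2 nnMMEEGg=4 nnMMEEgg=2 nnMMEeGG=2 nnMMEeGg=4 nnMMEegg=2 nnMmEEGG=4 nnMmEEGg=8 nnMmEEgg=4 nnMmEeGG=4 nnMmEeGg=8 nnMmEegg=4 nnmmEEGG=2 nnmmEEGg=4 nnmmEEgg=2 nnmmEeGG=2 nnmmEeGg=4 nnmmEegg=2
NnmmEeGG hits 4/256; gcd=4; 4÷4/256÷4 = 1/64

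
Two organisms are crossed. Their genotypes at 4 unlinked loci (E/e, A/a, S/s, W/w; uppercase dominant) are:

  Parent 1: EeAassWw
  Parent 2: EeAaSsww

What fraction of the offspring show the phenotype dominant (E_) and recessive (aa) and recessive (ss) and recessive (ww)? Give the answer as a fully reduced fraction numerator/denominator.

EeAassWw gametes: EAsW×2, EAsw×2, EasW×2, Easw×2, eAsW×2, eAsw×2, easW×2, easw×2
EeAaSsww gametes: EASw×2, EAsw×2, EaSw×2, Easw×2, eASw×2, eAsw×2, eaSw×2, easw×2
EeAassWw×EeAaSsww grid (16·16=256): EEAASsWw=4 EEAASsww=4 EEAAssWw=4 EEAAssww=4 EEAaSsWw=8 EEAaSsww=8 EEAassWw=8 EEAassww=8 EEaaSsWw=4 EEaaSsww=4 EEaassWw=4 EEaassww=4 EeAASsWw=8 EeAASsww=8 EeAAssWw=8 EeAAssww=8 EeAaSsWw=16 EeAaSsww=16 EeAassWw=16 EeAassww=16 EeaaSsWw=8 EeaaSsww=8 EeaassWw=8 Eeaassww=8 eeAASsWw=4 eeAASsww=4 eeAAssWw=4 eeAAssww=4 eeAaSsWw=8 eeAaSsww=8 eeAassWw=8 eeAassww=8 eeaaSsWw=4 eeaaSsww=4 eeaassWw=4 eeaassww=4
E_ aa ss ww hits 12/256; gcd=4; 12÷4/256÷4 = 3/64

P(E_ aa ss ww) = 3/64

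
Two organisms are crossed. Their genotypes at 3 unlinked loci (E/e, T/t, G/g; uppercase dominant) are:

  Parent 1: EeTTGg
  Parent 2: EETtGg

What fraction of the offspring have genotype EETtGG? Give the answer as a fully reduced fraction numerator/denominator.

P(EETtGG) = 1/16

EeTTGg gametes: ETG×2, ETg×2, eTG×2, eTg×2
EETtGg gametes: ETG×2, ETg×2, EtG×2, Etg×2
EeTTGg×EETtGg grid (8·8=64): EETTGG=4 EETTGg=8 EETTgg=4 EETtGG=4 EETtGg=8 EETtgg=4 EeTTGG=4 EeTTGg=8 EeTTgg=4 EeTtGG=4 EeTtGg=8 EeTtgg=4
EETtGG hits 4/64; gcd=4; 4÷4/64÷4 = 1/16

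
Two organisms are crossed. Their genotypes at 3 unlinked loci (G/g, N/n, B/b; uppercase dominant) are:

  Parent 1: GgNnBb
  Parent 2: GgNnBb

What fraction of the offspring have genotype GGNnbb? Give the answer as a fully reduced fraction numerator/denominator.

GgNnBb gametes: GNB×1, GNb×1, GnB×1, Gnb×1, gNB×1, gNb×1, gnB×1, gnb×1
GgNnBb gametes: GNB×1, GNb×1, GnB×1, Gnb×1, gNB×1, gNb×1, gnB×1, gnb×1
GgNnBb×GgNnBb grid (8·8=64): GGNNBB=1 GGNNBb=2 GGNNbb=1 GGNnBB=2 GGNnBb=4 GGNnbb=2 GGnnBB=1 GGnnBb=2 GGnnbb=1 GgNNBB=2 GgNNBb=4 GgNNbb=2 GgNnBB=4 GgNnBb=8 GgNnbb=4 GgnnBB=2 GgnnBb=4 Ggnnbb=2 ggNNBB=1 ggNNBb=2 ggNNbb=1 ggNnBB=2 ggNnBb=4 ggNnbb=2 ggnnBB=1 ggnnBb=2 ggnnbb=1
GGNnbb hits 2/64; gcd=2; 2÷2/64÷2 = 1/32

P(GGNnbb) = 1/32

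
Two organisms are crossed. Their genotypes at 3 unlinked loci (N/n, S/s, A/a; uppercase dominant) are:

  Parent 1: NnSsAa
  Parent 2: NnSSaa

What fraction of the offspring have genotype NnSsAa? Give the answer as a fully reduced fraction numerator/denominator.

P(NnSsAa) = 1/8

NnSsAa gametes: NSA×1, NSa×1, NsA×1, Nsa×1, nSA×1, nSa×1, nsA×1, nsa×1
NnSSaa gametes: NSa×4, nSa×4
NnSsAa×NnSSaa grid (8·8=64): NNSSAa=4 NNSSaa=4 NNSsAa=4 NNSsaa=4 NnSSAa=8 NnSSaa=8 NnSsAa=8 NnSsaa=8 nnSSAa=4 nnSSaa=4 nnSsAa=4 nnSsaa=4
NnSsAa hits 8/64; gcd=8; 8÷8/64÷8 = 1/8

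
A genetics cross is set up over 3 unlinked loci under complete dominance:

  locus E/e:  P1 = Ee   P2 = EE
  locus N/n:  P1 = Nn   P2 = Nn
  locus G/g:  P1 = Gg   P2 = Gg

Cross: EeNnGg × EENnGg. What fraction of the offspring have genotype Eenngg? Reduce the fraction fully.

P(Eenngg) = 1/32

EeNnGg gametes: ENG×1, ENg×1, EnG×1, Eng×1, eNG×1, eNg×1, enG×1, eng×1
EENnGg gametes: ENG×2, ENg×2, EnG×2, Eng×2
EeNnGg×EENnGg grid (8·8=64): EENNGG=2 EENNGg=4 EENNgg=2 EENnGG=4 EENnGg=8 EENngg=4 EEnnGG=2 EEnnGg=4 EEnngg=2 EeNNGG=2 EeNNGg=4 EeNNgg=2 EeNnGG=4 EeNnGg=8 EeNngg=4 EennGG=2 EennGg=4 Eenngg=2
Eenngg hits 2/64; gcd=2; 2÷2/64÷2 = 1/32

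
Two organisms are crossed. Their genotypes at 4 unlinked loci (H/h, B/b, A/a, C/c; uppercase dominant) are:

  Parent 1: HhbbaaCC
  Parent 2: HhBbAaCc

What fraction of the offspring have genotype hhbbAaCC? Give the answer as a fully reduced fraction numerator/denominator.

HhbbaaCC gametes: HbaC×8, hbaC×8
HhBbAaCc gametes: HBAC×1, HBAc×1, HBaC×1, HBac×1, HbAC×1, HbAc×1, HbaC×1, Hbac×1, hBAC×1, hBAc×1, hBaC×1, hBac×1, hbAC×1, hbAc×1, hbaC×1, hbac×1
HhbbaaCC×HhBbAaCc grid (16·16=256): HHBbAaCC=8 HHBbAaCc=8 HHBbaaCC=8 HHBbaaCc=8 HHbbAaCC=8 HHbbAaCc=8 HHbbaaCC=8 HHbbaaCc=8 HhBbAaCC=16 HhBbAaCc=16 HhBbaaCC=16 HhBbaaCc=16 HhbbAaCC=16 HhbbAaCc=16 HhbbaaCC=16 HhbbaaCc=16 hhBbAaCC=8 hhBbAaCc=8 hhBbaaCC=8 hhBbaaCc=8 hhbbAaCC=8 hhbbAaCc=8 hhbbaaCC=8 hhbbaaCc=8
hhbbAaCC hits 8/256; gcd=8; 8÷8/256÷8 = 1/32

P(hhbbAaCC) = 1/32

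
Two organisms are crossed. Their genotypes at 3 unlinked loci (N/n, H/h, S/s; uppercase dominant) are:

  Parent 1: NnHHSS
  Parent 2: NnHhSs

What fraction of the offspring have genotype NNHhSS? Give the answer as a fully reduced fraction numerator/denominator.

P(NNHhSS) = 1/16

NnHHSS gametes: NHS×4, nHS×4
NnHhSs gametes: NHS×1, NHs×1, NhS×1, Nhs×1, nHS×1, nHs×1, nhS×1, nhs×1
NnHHSS×NnHhSs grid (8·8=64): NNHHSS=4 NNHHSs=4 NNHhSS=4 NNHhSs=4 NnHHSS=8 NnHHSs=8 NnHhSS=8 NnHhSs=8 nnHHSS=4 nnHHSs=4 nnHhSS=4 nnHhSs=4
NNHhSS hits 4/64; gcd=4; 4÷4/64÷4 = 1/16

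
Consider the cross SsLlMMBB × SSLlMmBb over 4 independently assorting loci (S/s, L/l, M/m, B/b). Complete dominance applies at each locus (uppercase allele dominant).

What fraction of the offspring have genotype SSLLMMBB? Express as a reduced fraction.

SsLlMMBB gametes: SLMB×4, SlMB×4, sLMB×4, slMB×4
SSLlMmBb gametes: SLMB×2, SLMb×2, SLmB×2, SLmb×2, SlMB×2, SlMb×2, SlmB×2, Slmb×2
SsLlMMBB×SSLlMmBb grid (16·16=256): SSLLMMBB=8 SSLLMMBb=8 SSLLMmBB=8 SSLLMmBb=8 SSLlMMBB=16 SSLlMMBb=16 SSLlMmBB=16 SSLlMmBb=16 SSllMMBB=8 SSllMMBb=8 SSllMmBB=8 SSllMmBb=8 SsLLMMBB=8 SsLLMMBb=8 SsLLMmBB=8 SsLLMmBb=8 SsLlMMBB=16 SsLlMMBb=16 SsLlMmBB=16 SsLlMmBb=16 SsllMMBB=8 SsllMMBb=8 SsllMmBB=8 SsllMmBb=8
SSLLMMBB hits 8/256; gcd=8; 8÷8/256÷8 = 1/32

P(SSLLMMBB) = 1/32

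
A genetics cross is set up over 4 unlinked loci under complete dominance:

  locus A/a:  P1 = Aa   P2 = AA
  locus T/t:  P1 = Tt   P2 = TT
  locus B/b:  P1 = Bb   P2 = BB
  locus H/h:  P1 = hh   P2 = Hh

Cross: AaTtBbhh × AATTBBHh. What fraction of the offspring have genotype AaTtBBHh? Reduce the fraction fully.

P(AaTtBBHh) = 1/16

AaTtBbhh gametes: ATBh×2, ATbh×2, AtBh×2, Atbh×2, aTBh×2, aTbh×2, atBh×2, atbh×2
AATTBBHh gametes: ATBH×8, ATBh×8
AaTtBbhh×AATTBBHh grid (16·16=256): AATTBBHh=16 AATTBBhh=16 AATTBbHh=16 AATTBbhh=16 AATtBBHh=16 AATtBBhh=16 AATtBbHh=16 AATtBbhh=16 AaTTBBHh=16 AaTTBBhh=16 AaTTBbHh=16 AaTTBbhh=16 AaTtBBHh=16 AaTtBBhh=16 AaTtBbHh=16 AaTtBbhh=16
AaTtBBHh hits 16/256; gcd=16; 16÷16/256÷16 = 1/16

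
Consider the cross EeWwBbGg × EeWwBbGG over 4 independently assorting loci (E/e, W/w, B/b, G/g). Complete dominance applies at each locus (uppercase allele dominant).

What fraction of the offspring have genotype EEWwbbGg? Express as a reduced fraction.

P(EEWwbbGg) = 1/64

EeWwBbGg gametes: EWBG×1, EWBg×1, EWbG×1, EWbg×1, EwBG×1, EwBg×1, EwbG×1, Ewbg×1, eWBG×1, eWBg×1, eWbG×1, eWbg×1, ewBG×1, ewBg×1, ewbG×1, ewbg×1
EeWwBbGG gametes: EWBG×2, EWbG×2, EwBG×2, EwbG×2, eWBG×2, eWbG×2, ewBG×2, ewbG×2
EeWwBbGg×EeWwBbGG grid (16·16=256): EEWWBBGG=2 EEWWBBGg=2 EEWWBbGG=4 EEWWBbGg=4 EEWWbbGG=2 EEWWbbGg=2 EEWwBBGG=4 EEWwBBGg=4 EEWwBbGG=8 EEWwBbGg=8 EEWwbbGG=4 EEWwbbGg=4 EEwwBBGG=2 EEwwBBGg=2 EEwwBbGG=4 EEwwBbGg=4 EEwwbbGG=2 EEwwbbGg=2 EeWWBBGG=4 EeWWBBGg=4 EeWWBbGG=8 EeWWBbGg=8 EeWWbbGG=4 EeWWbbGg=4 EeWwBBGG=8 EeWwBBGg=8 EeWwBbGG=16 EeWwBbGg=16 EeWwbbGG=8 EeWwbbGg=8 EewwBBGG=4 EewwBBGg=4 EewwBbGG=8 EewwBbGg=8 EewwbbGG=4 EewwbbGg=4 eeWWBBGG=2 eeWWBBGg=2 eeWWBbGG=4 eeWWBbGg=4 eeWWbbGG=2 eeWWbbGg=2 eeWwBBGG=4 eeWwBBGg=4 eeWwBbGG=8 eeWwBbGg=8 eeWwbbGG=4 eeWwbbGg=4 eewwBBGG=2 eewwBBGg=2 eewwBbGG=4 eewwBbGg=4 eewwbbGG=2 eewwbbGg=2
EEWwbbGg hits 4/256; gcd=4; 4÷4/256÷4 = 1/64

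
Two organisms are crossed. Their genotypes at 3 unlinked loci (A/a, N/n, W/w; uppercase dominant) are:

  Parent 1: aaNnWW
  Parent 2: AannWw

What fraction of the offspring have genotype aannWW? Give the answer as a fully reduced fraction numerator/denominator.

P(aannWW) = 1/8

aaNnWW gametes: aNW×4, anW×4
AannWw gametes: AnW×2, Anw×2, anW×2, anw×2
aaNnWW×AannWw grid (8·8=64): AaNnWW=8 AaNnWw=8 AannWW=8 AannWw=8 aaNnWW=8 aaNnWw=8 aannWW=8 aannWw=8
aannWW hits 8/64; gcd=8; 8÷8/64÷8 = 1/8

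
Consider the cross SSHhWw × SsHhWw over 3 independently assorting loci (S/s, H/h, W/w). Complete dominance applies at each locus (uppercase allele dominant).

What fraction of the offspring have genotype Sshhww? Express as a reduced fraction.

SSHhWw gametes: SHW×2, SHw×2, ShW×2, Shw×2
SsHhWw gametes: SHW×1, SHw×1, ShW×1, Shw×1, sHW×1, sHw×1, shW×1, shw×1
SSHhWw×SsHhWw grid (8·8=64): SSHHWW=2 SSHHWw=4 SSHHww=2 SSHhWW=4 SSHhWw=8 SSHhww=4 SShhWW=2 SShhWw=4 SShhww=2 SsHHWW=2 SsHHWw=4 SsHHww=2 SsHhWW=4 SsHhWw=8 SsHhww=4 SshhWW=2 SshhWw=4 Sshhww=2
Sshhww hits 2/64; gcd=2; 2÷2/64÷2 = 1/32

P(Sshhww) = 1/32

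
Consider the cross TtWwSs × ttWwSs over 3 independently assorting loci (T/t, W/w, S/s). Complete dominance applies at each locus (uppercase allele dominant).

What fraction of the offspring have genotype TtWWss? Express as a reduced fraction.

P(TtWWss) = 1/32

TtWwSs gametes: TWS×1, TWs×1, TwS×1, Tws×1, tWS×1, tWs×1, twS×1, tws×1
ttWwSs gametes: tWS×2, tWs×2, twS×2, tws×2
TtWwSs×ttWwSs grid (8·8=64): TtWWSS=2 TtWWSs=4 TtWWss=2 TtWwSS=4 TtWwSs=8 TtWwss=4 TtwwSS=2 TtwwSs=4 Ttwwss=2 ttWWSS=2 ttWWSs=4 ttWWss=2 ttWwSS=4 ttWwSs=8 ttWwss=4 ttwwSS=2 ttwwSs=4 ttwwss=2
TtWWss hits 2/64; gcd=2; 2÷2/64÷2 = 1/32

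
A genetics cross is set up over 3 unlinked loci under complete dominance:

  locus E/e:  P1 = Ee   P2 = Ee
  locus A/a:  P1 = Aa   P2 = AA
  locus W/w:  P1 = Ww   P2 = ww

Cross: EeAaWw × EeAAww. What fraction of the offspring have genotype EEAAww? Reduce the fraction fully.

EeAaWw gametes: EAW×1, EAw×1, EaW×1, Eaw×1, eAW×1, eAw×1, eaW×1, eaw×1
EeAAww gametes: EAw×4, eAw×4
EeAaWw×EeAAww grid (8·8=64): EEAAWw=4 EEAAww=4 EEAaWw=4 EEAaww=4 EeAAWw=8 EeAAww=8 EeAaWw=8 EeAaww=8 eeAAWw=4 eeAAww=4 eeAaWw=4 eeAaww=4
EEAAww hits 4/64; gcd=4; 4÷4/64÷4 = 1/16

P(EEAAww) = 1/16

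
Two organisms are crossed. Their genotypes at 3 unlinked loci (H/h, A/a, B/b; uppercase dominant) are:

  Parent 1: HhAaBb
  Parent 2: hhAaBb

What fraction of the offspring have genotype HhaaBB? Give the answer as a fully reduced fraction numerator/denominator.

HhAaBb gametes: HAB×1, HAb×1, HaB×1, Hab×1, hAB×1, hAb×1, haB×1, hab×1
hhAaBb gametes: hAB×2, hAb×2, haB×2, hab×2
HhAaBb×hhAaBb grid (8·8=64): HhAABB=2 HhAABb=4 HhAAbb=2 HhAaBB=4 HhAaBb=8 HhAabb=4 HhaaBB=2 HhaaBb=4 Hhaabb=2 hhAABB=2 hhAABb=4 hhAAbb=2 hhAaBB=4 hhAaBb=8 hhAabb=4 hhaaBB=2 hhaaBb=4 hhaabb=2
HhaaBB hits 2/64; gcd=2; 2÷2/64÷2 = 1/32

P(HhaaBB) = 1/32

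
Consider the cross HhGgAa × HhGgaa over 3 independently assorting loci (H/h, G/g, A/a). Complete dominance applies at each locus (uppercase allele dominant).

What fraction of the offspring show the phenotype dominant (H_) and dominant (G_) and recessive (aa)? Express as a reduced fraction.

HhGgAa gametes: HGA×1, HGa×1, HgA×1, Hga×1, hGA×1, hGa×1, hgA×1, hga×1
HhGgaa gametes: HGa×2, Hga×2, hGa×2, hga×2
HhGgAa×HhGgaa grid (8·8=64): HHGGAa=2 HHGGaa=2 HHGgAa=4 HHGgaa=4 HHggAa=2 HHggaa=2 HhGGAa=4 HhGGaa=4 HhGgAa=8 HhGgaa=8 HhggAa=4 Hhggaa=4 hhGGAa=2 hhGGaa=2 hhGgAa=4 hhGgaa=4 hhggAa=2 hhggaa=2
H_ G_ aa hits 18/64; gcd=2; 18÷2/64÷2 = 9/32

P(H_ G_ aa) = 9/32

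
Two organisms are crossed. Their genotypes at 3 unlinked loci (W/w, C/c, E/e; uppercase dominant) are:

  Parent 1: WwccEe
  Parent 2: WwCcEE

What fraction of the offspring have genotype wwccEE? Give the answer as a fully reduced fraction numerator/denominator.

P(wwccEE) = 1/16

WwccEe gametes: WcE×2, Wce×2, wcE×2, wce×2
WwCcEE gametes: WCE×2, WcE×2, wCE×2, wcE×2
WwccEe×WwCcEE grid (8·8=64): WWCcEE=4 WWCcEe=4 WWccEE=4 WWccEe=4 WwCcEE=8 WwCcEe=8 WwccEE=8 WwccEe=8 wwCcEE=4 wwCcEe=4 wwccEE=4 wwccEe=4
wwccEE hits 4/64; gcd=4; 4÷4/64÷4 = 1/16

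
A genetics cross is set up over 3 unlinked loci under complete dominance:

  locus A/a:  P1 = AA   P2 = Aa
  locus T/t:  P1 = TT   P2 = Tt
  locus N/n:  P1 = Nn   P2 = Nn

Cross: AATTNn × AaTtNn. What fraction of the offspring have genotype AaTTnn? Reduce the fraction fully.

AATTNn gametes: ATN×4, ATn×4
AaTtNn gametes: ATN×1, ATn×1, AtN×1, Atn×1, aTN×1, aTn×1, atN×1, atn×1
AATTNn×AaTtNn grid (8·8=64): AATTNN=4 AATTNn=8 AATTnn=4 AATtNN=4 AATtNn=8 AATtnn=4 AaTTNN=4 AaTTNn=8 AaTTnn=4 AaTtNN=4 AaTtNn=8 AaTtnn=4
AaTTnn hits 4/64; gcd=4; 4÷4/64÷4 = 1/16

P(AaTTnn) = 1/16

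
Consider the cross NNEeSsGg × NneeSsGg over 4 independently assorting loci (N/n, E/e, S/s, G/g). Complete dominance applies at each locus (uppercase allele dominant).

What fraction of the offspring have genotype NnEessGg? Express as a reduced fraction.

P(NnEessGg) = 1/32

NNEeSsGg gametes: NESG×2, NESg×2, NEsG×2, NEsg×2, NeSG×2, NeSg×2, NesG×2, Nesg×2
NneeSsGg gametes: NeSG×2, NeSg×2, NesG×2, Nesg×2, neSG×2, neSg×2, nesG×2, nesg×2
NNEeSsGg×NneeSsGg grid (16·16=256): NNEeSSGG=4 NNEeSSGg=8 NNEeSSgg=4 NNEeSsGG=8 NNEeSsGg=16 NNEeSsgg=8 NNEessGG=4 NNEessGg=8 NNEessgg=4 NNeeSSGG=4 NNeeSSGg=8 NNeeSSgg=4 NNeeSsGG=8 NNeeSsGg=16 NNeeSsgg=8 NNeessGG=4 NNeessGg=8 NNeessgg=4 NnEeSSGG=4 NnEeSSGg=8 NnEeSSgg=4 NnEeSsGG=8 NnEeSsGg=16 NnEeSsgg=8 NnEessGG=4 NnEessGg=8 NnEessgg=4 NneeSSGG=4 NneeSSGg=8 NneeSSgg=4 NneeSsGG=8 NneeSsGg=16 NneeSsgg=8 NneessGG=4 NneessGg=8 Nneessgg=4
NnEessGg hits 8/256; gcd=8; 8÷8/256÷8 = 1/32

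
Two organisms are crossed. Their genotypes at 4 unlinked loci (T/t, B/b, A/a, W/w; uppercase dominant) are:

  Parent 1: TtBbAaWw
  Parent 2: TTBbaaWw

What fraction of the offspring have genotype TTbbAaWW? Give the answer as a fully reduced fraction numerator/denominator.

P(TTbbAaWW) = 1/64

TtBbAaWw gametes: TBAW×1, TBAw×1, TBaW×1, TBaw×1, TbAW×1, TbAw×1, TbaW×1, Tbaw×1, tBAW×1, tBAw×1, tBaW×1, tBaw×1, tbAW×1, tbAw×1, tbaW×1, tbaw×1
TTBbaaWw gametes: TBaW×4, TBaw×4, TbaW×4, Tbaw×4
TtBbAaWw×TTBbaaWw grid (16·16=256): TTBBAaWW=4 TTBBAaWw=8 TTBBAaww=4 TTBBaaWW=4 TTBBaaWw=8 TTBBaaww=4 TTBbAaWW=8 TTBbAaWw=16 TTBbAaww=8 TTBbaaWW=8 TTBbaaWw=16 TTBbaaww=8 TTbbAaWW=4 TTbbAaWw=8 TTbbAaww=4 TTbbaaWW=4 TTbbaaWw=8 TTbbaaww=4 TtBBAaWW=4 TtBBAaWw=8 TtBBAaww=4 TtBBaaWW=4 TtBBaaWw=8 TtBBaaww=4 TtBbAaWW=8 TtBbAaWw=16 TtBbAaww=8 TtBbaaWW=8 TtBbaaWw=16 TtBbaaww=8 TtbbAaWW=4 TtbbAaWw=8 TtbbAaww=4 TtbbaaWW=4 TtbbaaWw=8 Ttbbaaww=4
TTbbAaWW hits 4/256; gcd=4; 4÷4/256÷4 = 1/64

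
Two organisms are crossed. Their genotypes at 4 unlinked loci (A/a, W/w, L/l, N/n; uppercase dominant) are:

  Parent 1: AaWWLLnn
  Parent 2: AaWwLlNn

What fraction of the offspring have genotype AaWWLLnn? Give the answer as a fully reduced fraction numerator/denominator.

P(AaWWLLnn) = 1/16

AaWWLLnn gametes: AWLn×8, aWLn×8
AaWwLlNn gametes: AWLN×1, AWLn×1, AWlN×1, AWln×1, AwLN×1, AwLn×1, AwlN×1, Awln×1, aWLN×1, aWLn×1, aWlN×1, aWln×1, awLN×1, awLn×1, awlN×1, awln×1
AaWWLLnn×AaWwLlNn grid (16·16=256): AAWWLLNn=8 AAWWLLnn=8 AAWWLlNn=8 AAWWLlnn=8 AAWwLLNn=8 AAWwLLnn=8 AAWwLlNn=8 AAWwLlnn=8 AaWWLLNn=16 AaWWLLnn=16 AaWWLlNn=16 AaWWLlnn=16 AaWwLLNn=16 AaWwLLnn=16 AaWwLlNn=16 AaWwLlnn=16 aaWWLLNn=8 aaWWLLnn=8 aaWWLlNn=8 aaWWLlnn=8 aaWwLLNn=8 aaWwLLnn=8 aaWwLlNn=8 aaWwLlnn=8
AaWWLLnn hits 16/256; gcd=16; 16÷16/256÷16 = 1/16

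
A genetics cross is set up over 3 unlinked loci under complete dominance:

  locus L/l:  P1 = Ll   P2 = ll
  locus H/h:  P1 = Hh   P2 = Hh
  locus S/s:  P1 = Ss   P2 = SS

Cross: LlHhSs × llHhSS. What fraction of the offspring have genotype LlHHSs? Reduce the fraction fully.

LlHhSs gametes: LHS×1, LHs×1, LhS×1, Lhs×1, lHS×1, lHs×1, lhS×1, lhs×1
llHhSS gametes: lHS×4, lhS×4
LlHhSs×llHhSS grid (8·8=64): LlHHSS=4 LlHHSs=4 LlHhSS=8 LlHhSs=8 LlhhSS=4 LlhhSs=4 llHHSS=4 llHHSs=4 llHhSS=8 llHhSs=8 llhhSS=4 llhhSs=4
LlHHSs hits 4/64; gcd=4; 4÷4/64÷4 = 1/16

P(LlHHSs) = 1/16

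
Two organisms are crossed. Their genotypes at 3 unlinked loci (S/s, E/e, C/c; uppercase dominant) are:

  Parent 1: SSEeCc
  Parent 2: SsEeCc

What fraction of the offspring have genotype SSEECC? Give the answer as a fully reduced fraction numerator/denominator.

SSEeCc gametes: SEC×2, SEc×2, SeC×2, Sec×2
SsEeCc gametes: SEC×1, SEc×1, SeC×1, Sec×1, sEC×1, sEc×1, seC×1, sec×1
SSEeCc×SsEeCc grid (8·8=64): SSEECC=2 SSEECc=4 SSEEcc=2 SSEeCC=4 SSEeCc=8 SSEecc=4 SSeeCC=2 SSeeCc=4 SSeecc=2 SsEECC=2 SsEECc=4 SsEEcc=2 SsEeCC=4 SsEeCc=8 SsEecc=4 SseeCC=2 SseeCc=4 Sseecc=2
SSEECC hits 2/64; gcd=2; 2÷2/64÷2 = 1/32

P(SSEECC) = 1/32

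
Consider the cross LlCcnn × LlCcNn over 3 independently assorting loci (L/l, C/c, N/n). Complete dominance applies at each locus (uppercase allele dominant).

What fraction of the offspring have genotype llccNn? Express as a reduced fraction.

P(llccNn) = 1/32

LlCcnn gametes: LCn×2, Lcn×2, lCn×2, lcn×2
LlCcNn gametes: LCN×1, LCn×1, LcN×1, Lcn×1, lCN×1, lCn×1, lcN×1, lcn×1
LlCcnn×LlCcNn grid (8·8=64): LLCCNn=2 LLCCnn=2 LLCcNn=4 LLCcnn=4 LLccNn=2 LLccnn=2 LlCCNn=4 LlCCnn=4 LlCcNn=8 LlCcnn=8 LlccNn=4 Llccnn=4 llCCNn=2 llCCnn=2 llCcNn=4 llCcnn=4 llccNn=2 llccnn=2
llccNn hits 2/64; gcd=2; 2÷2/64÷2 = 1/32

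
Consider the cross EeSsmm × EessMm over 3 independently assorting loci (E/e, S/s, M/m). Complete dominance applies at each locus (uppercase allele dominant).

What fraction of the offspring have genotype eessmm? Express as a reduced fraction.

P(eessmm) = 1/16

EeSsmm gametes: ESm×2, Esm×2, eSm×2, esm×2
EessMm gametes: EsM×2, Esm×2, esM×2, esm×2
EeSsmm×EessMm grid (8·8=64): EESsMm=4 EESsmm=4 EEssMm=4 EEssmm=4 EeSsMm=8 EeSsmm=8 EessMm=8 Eessmm=8 eeSsMm=4 eeSsmm=4 eessMm=4 eessmm=4
eessmm hits 4/64; gcd=4; 4÷4/64÷4 = 1/16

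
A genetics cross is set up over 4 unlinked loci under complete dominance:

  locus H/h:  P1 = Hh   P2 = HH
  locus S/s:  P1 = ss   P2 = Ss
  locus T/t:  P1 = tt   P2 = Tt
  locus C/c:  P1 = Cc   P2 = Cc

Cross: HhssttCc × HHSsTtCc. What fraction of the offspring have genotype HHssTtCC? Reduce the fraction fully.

HhssttCc gametes: HstC×4, Hstc×4, hstC×4, hstc×4
HHSsTtCc gametes: HSTC×2, HSTc×2, HStC×2, HStc×2, HsTC×2, HsTc×2, HstC×2, Hstc×2
HhssttCc×HHSsTtCc grid (16·16=256): HHSsTtCC=8 HHSsTtCc=16 HHSsTtcc=8 HHSsttCC=8 HHSsttCc=16 HHSsttcc=8 HHssTtCC=8 HHssTtCc=16 HHssTtcc=8 HHssttCC=8 HHssttCc=16 HHssttcc=8 HhSsTtCC=8 HhSsTtCc=16 HhSsTtcc=8 HhSsttCC=8 HhSsttCc=16 HhSsttcc=8 HhssTtCC=8 HhssTtCc=16 HhssTtcc=8 HhssttCC=8 HhssttCc=16 Hhssttcc=8
HHssTtCC hits 8/256; gcd=8; 8÷8/256÷8 = 1/32

P(HHssTtCC) = 1/32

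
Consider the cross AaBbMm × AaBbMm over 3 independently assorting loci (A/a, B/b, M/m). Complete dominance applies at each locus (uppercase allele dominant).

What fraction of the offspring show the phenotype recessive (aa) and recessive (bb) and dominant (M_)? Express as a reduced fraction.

P(aa bb M_) = 3/64

AaBbMm gametes: ABM×1, ABm×1, AbM×1, Abm×1, aBM×1, aBm×1, abM×1, abm×1
AaBbMm gametes: ABM×1, ABm×1, AbM×1, Abm×1, aBM×1, aBm×1, abM×1, abm×1
AaBbMm×AaBbMm grid (8·8=64): AABBMM=1 AABBMm=2 AABBmm=1 AABbMM=2 AABbMm=4 AABbmm=2 AAbbMM=1 AAbbMm=2 AAbbmm=1 AaBBMM=2 AaBBMm=4 AaBBmm=2 AaBbMM=4 AaBbMm=8 AaBbmm=4 AabbMM=2 AabbMm=4 Aabbmm=2 aaBBMM=1 aaBBMm=2 aaBBmm=1 aaBbMM=2 aaBbMm=4 aaBbmm=2 aabbMM=1 aabbMm=2 aabbmm=1
aa bb M_ hits 3/64; gcd=1; 3÷1/64÷1 = 3/64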